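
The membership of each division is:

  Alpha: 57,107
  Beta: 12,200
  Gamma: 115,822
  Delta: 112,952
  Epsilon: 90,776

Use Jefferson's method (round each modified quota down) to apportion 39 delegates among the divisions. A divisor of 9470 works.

With modified divisor 9470: modified quotas Alpha 6.030, Beta 1.288, Gamma 12.230, Delta 11.927, Epsilon 9.586.
Rounding down: Alpha 6, Beta 1, Gamma 12, Delta 11, Epsilon 9 (total 39).

Alpha=6, Beta=1, Gamma=12, Delta=11, Epsilon=9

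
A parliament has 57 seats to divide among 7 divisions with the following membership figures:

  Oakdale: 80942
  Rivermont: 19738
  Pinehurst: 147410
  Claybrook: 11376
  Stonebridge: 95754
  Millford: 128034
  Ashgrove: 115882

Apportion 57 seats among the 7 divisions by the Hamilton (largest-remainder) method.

Standard divisor: 599136 ÷ 57 ≈ 10511.158.
Standard quotas: Oakdale 7.7006, Rivermont 1.8778, Pinehurst 14.0241, Claybrook 1.0823, Stonebridge 9.1097, Millford 12.1808, Ashgrove 11.0247.
Lower quotas: Oakdale 7, Rivermont 1, Pinehurst 14, Claybrook 1, Stonebridge 9, Millford 12, Ashgrove 11 (sum 55, leaving 2 seats).
Remainders in descending order: Rivermont 0.8778, Oakdale 0.7006, Millford 0.1808, Stonebridge 0.1097, Claybrook 0.0823, Ashgrove 0.0247, Pinehurst 0.0241.
Largest remainders: Rivermont, Oakdale receive the extra seats.

Oakdale 8; Rivermont 2; Pinehurst 14; Claybrook 1; Stonebridge 9; Millford 12; Ashgrove 11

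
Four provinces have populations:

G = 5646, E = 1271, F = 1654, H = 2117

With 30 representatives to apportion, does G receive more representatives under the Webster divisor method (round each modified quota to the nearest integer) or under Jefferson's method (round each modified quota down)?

Webster: G 16, E 3, F 5, H 6.
Jefferson: G 17, E 3, F 4, H 6.
G gets 16 under Webster and 17 under Jefferson.

Jefferson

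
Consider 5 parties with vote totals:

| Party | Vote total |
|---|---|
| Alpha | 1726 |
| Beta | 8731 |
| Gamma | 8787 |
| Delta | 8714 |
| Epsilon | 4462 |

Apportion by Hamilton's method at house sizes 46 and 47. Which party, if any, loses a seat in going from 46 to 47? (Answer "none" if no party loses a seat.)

Alpha

At 46 seats: Alpha 3, Beta 12, Gamma 13, Delta 12, Epsilon 6.
At 47 seats: Alpha 2, Beta 13, Gamma 13, Delta 13, Epsilon 6.
Alpha drops from 3 to 2.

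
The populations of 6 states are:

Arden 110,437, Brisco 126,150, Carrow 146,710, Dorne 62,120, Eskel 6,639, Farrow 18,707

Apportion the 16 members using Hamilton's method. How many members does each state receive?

Arden 4, Brisco 4, Carrow 5, Dorne 2, Eskel 0, Farrow 1

Total 470763; standard divisor 470763/16 ≈ 29422.688.
Standard quotas: Arden 3.7535, Brisco 4.2875, Carrow 4.9863, Dorne 2.1113, Eskel 0.2256, Farrow 0.6358.
Lower quotas: Arden 3, Brisco 4, Carrow 4, Dorne 2, Eskel 0, Farrow 0 (sum 13, leaving 3 seats).
Remainders in descending order: Carrow 0.9863, Arden 0.7535, Farrow 0.6358, Brisco 0.2875, Eskel 0.2256, Dorne 0.1113.
The surplus seats go to Carrow, Arden, Farrow.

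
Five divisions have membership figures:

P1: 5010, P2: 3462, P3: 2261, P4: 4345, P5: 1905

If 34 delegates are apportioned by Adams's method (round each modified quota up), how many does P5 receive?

4

Standard divisor 16983/34 ≈ 499.5; standard quotas: P1 10.030, P2 6.931, P3 4.527, P4 8.699, P5 3.814.
Rounding up gives 11, 7, 5, 9, 4 = 36 seats, so the divisor must be adjusted.
With modified divisor 550: modified quotas P1 9.109, P2 6.295, P3 4.111, P4 7.900, P5 3.464.
Rounding up: P1 10, P2 7, P3 5, P4 8, P5 4 (total 34).
P5 receives 4.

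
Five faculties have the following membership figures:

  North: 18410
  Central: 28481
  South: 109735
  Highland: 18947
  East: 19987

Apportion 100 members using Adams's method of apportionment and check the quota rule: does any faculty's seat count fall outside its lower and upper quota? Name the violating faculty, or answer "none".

South

Standard quotas: North 9.414, Central 14.564, South 56.113, Highland 9.689, East 10.220.
Adams allocation: North 10, Central 15, South 55, Highland 10, East 10.
South has quota 56.113 (lower 56, upper 57) but receives 55 — outside the quota interval.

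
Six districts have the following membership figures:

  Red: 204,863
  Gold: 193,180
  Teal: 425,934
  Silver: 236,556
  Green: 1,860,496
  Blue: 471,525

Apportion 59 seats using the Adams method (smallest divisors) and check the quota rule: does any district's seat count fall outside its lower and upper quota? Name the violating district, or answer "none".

Green

Standard quotas: Red 3.563, Gold 3.360, Teal 7.407, Silver 4.114, Green 32.356, Blue 8.200.
Adams allocation: Red 4, Gold 4, Teal 8, Silver 4, Green 31, Blue 8.
Green has quota 32.356 (lower 32, upper 33) but receives 31 — outside the quota interval.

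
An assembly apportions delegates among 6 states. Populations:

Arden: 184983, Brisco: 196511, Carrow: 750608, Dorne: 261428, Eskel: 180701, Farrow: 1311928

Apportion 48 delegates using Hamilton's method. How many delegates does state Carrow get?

Total 2886159; standard divisor 2886159/48 ≈ 60128.312.
Standard quotas: Arden 3.0765, Brisco 3.2682, Carrow 12.4834, Dorne 4.3478, Eskel 3.0053, Farrow 21.8188.
Lower quotas: Arden 3, Brisco 3, Carrow 12, Dorne 4, Eskel 3, Farrow 21 (sum 46, leaving 2 seats).
Remainders in descending order: Farrow 0.8188, Carrow 0.4834, Dorne 0.3478, Brisco 0.2682, Arden 0.0765, Eskel 0.0053.
The surplus seats go to Farrow, Carrow.
Carrow receives 13.

13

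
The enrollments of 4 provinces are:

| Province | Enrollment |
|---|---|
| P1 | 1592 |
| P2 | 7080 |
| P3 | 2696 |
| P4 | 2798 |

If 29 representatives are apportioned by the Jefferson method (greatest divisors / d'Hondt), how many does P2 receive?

15

Standard divisor 14166/29 ≈ 488.483; standard quotas: P1 3.259, P2 14.494, P3 5.519, P4 5.728.
Rounding down gives 3, 14, 5, 5 = 27 seats, so the divisor must be adjusted.
With modified divisor 460: modified quotas P1 3.461, P2 15.391, P3 5.861, P4 6.083.
Rounding down: P1 3, P2 15, P3 5, P4 6 (total 29).
P2 receives 15.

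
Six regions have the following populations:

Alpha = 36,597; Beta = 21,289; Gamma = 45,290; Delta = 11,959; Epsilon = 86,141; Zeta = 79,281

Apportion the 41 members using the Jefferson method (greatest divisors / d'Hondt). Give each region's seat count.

Standard divisor 280557/41 ≈ 6842.854; standard quotas: Alpha 5.348, Beta 3.111, Gamma 6.619, Delta 1.748, Epsilon 12.588, Zeta 11.586.
Rounding down gives 5, 3, 6, 1, 12, 11 = 38 seats, so the divisor must be adjusted.
With modified divisor 6300: modified quotas Alpha 5.809, Beta 3.379, Gamma 7.189, Delta 1.898, Epsilon 13.673, Zeta 12.584.
Rounding down: Alpha 5, Beta 3, Gamma 7, Delta 1, Epsilon 13, Zeta 12 (total 41).

Alpha: 5, Beta: 3, Gamma: 7, Delta: 1, Epsilon: 13, Zeta: 12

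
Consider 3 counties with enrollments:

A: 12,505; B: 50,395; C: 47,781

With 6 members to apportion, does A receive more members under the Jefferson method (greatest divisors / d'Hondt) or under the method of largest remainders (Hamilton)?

Hamilton

Jefferson: A 0, B 3, C 3.
Hamilton: A 1, B 3, C 2.
A gets 0 under Jefferson and 1 under Hamilton.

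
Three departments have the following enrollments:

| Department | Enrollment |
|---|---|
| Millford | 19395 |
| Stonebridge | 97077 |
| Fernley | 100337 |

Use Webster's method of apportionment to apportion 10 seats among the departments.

Standard divisor 216809/10 ≈ 21680.9; standard quotas: Millford 0.895, Stonebridge 4.478, Fernley 4.628.
Rounding to the nearest integer gives Millford 1, Stonebridge 4, Fernley 5 — total 10, matching the house size, so no adjustment is needed.

Millford 1, Stonebridge 4, Fernley 5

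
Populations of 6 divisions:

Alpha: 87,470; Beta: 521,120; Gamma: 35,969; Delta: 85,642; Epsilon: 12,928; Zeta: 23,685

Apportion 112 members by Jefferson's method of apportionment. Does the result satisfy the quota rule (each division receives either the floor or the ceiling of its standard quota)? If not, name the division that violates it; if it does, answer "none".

Standard quotas: Alpha 12.776, Beta 76.114, Gamma 5.254, Delta 12.509, Epsilon 1.888, Zeta 3.459.
Jefferson allocation: Alpha 13, Beta 78, Gamma 5, Delta 12, Epsilon 1, Zeta 3.
Beta has quota 76.114 (lower 76, upper 77) but receives 78 — outside the quota interval.

Beta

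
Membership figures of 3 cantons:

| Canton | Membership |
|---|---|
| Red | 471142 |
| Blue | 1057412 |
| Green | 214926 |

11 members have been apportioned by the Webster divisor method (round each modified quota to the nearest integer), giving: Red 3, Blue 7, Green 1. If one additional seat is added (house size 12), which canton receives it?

Green

Priority for the next seat is population ÷ (current seats + 0.5).
Priorities: Red 134612.000, Blue 140988.267, Green 143284.000.
Highest priority: Green.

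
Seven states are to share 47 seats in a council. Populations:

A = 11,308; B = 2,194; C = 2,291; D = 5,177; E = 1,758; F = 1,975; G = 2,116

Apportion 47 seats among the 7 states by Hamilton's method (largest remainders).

A: 20; B: 4; C: 4; D: 9; E: 3; F: 3; G: 4

The standard divisor is 26819/47 ≈ 570.617.
Standard quotas: A 19.8171, B 3.8450, C 4.0150, D 9.0726, E 3.0809, F 3.4612, G 3.7083.
Lower quotas: A 19, B 3, C 4, D 9, E 3, F 3, G 3 (sum 44, leaving 3 seats).
Remainders in descending order: B 0.8450, A 0.8171, G 0.7083, F 0.4612, E 0.0809, D 0.0726, C 0.0150.
Largest remainders: B, A, G receive the extra seats.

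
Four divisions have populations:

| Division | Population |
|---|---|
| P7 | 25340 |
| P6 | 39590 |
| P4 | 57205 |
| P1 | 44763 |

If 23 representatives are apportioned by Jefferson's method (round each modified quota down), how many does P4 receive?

Standard divisor 166898/23 ≈ 7256.435; standard quotas: P7 3.492, P6 5.456, P4 7.883, P1 6.169.
Rounding down gives 3, 5, 7, 6 = 21 seats, so the divisor must be adjusted.
With modified divisor 6500: modified quotas P7 3.898, P6 6.091, P4 8.801, P1 6.887.
Rounding down: P7 3, P6 6, P4 8, P1 6 (total 23).
P4 receives 8.

8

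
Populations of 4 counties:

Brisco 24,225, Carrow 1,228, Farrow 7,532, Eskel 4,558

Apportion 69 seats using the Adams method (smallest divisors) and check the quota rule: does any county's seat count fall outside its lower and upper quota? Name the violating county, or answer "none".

Standard quotas: Brisco 44.523, Carrow 2.257, Farrow 13.843, Eskel 8.377.
Adams allocation: Brisco 43, Carrow 3, Farrow 14, Eskel 9.
Brisco has quota 44.523 (lower 44, upper 45) but receives 43 — outside the quota interval.

Brisco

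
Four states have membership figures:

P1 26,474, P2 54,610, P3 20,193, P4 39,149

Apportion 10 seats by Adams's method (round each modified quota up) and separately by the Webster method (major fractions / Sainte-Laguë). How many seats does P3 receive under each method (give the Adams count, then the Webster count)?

Adams: P1 2, P2 3, P3 2, P4 3.
Webster: P1 2, P2 4, P3 1, P4 3.
P3 gets 2 under Adams and 1 under Webster.

2 and 1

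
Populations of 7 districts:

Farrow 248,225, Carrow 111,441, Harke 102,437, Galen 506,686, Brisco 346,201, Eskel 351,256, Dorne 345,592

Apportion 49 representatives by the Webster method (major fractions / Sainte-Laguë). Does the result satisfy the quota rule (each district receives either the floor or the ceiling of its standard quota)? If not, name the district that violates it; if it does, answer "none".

Standard quotas: Farrow 6.046, Carrow 2.714, Harke 2.495, Galen 12.341, Brisco 8.432, Eskel 8.555, Dorne 8.417.
Webster allocation: Farrow 6, Carrow 3, Harke 3, Galen 12, Brisco 8, Eskel 9, Dorne 8.
Every allocation lies between the lower and upper quota.

none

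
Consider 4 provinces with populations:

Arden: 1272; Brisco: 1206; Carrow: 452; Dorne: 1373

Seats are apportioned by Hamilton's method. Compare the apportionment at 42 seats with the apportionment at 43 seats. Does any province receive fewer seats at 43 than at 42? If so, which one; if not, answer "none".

none

At 42 seats: Arden 13, Brisco 12, Carrow 4, Dorne 13.
At 43 seats: Arden 13, Brisco 12, Carrow 4, Dorne 14.
No province's allocation decreased.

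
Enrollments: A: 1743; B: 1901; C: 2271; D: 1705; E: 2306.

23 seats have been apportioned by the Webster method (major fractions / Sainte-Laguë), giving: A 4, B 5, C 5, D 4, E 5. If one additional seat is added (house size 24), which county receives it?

Priority for the next seat is population ÷ (current seats + 0.5).
Priorities: A 387.333, B 345.636, C 412.909, D 378.889, E 419.273.
Highest priority: E.

E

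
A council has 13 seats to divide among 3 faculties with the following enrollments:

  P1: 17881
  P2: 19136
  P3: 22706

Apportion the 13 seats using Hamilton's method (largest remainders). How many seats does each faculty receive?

Total 59723; standard divisor 59723/13 ≈ 4594.077.
Standard quotas: P1 3.8922, P2 4.1654, P3 4.9425.
Lower quotas: P1 3, P2 4, P3 4 (sum 11, leaving 2 seats).
Remainders in descending order: P3 0.9425, P1 0.8922, P2 0.1654.
Largest remainders: P3, P1 receive the extra seats.

P1: 4, P2: 4, P3: 5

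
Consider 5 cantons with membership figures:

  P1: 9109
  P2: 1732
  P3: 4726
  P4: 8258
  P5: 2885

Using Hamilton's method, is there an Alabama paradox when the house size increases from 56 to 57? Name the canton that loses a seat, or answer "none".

At 56 seats: P1 19, P2 4, P3 10, P4 17, P5 6.
At 57 seats: P1 19, P2 4, P3 10, P4 18, P5 6.
No canton's allocation decreased.

none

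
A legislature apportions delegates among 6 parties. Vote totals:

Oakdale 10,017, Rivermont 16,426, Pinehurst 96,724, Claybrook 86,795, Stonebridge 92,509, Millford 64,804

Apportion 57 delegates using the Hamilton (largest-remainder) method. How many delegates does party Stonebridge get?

Standard divisor: 367275 ÷ 57 ≈ 6443.421.
Standard quotas: Oakdale 1.5546, Rivermont 2.5493, Pinehurst 15.0113, Claybrook 13.4703, Stonebridge 14.3571, Millford 10.0574.
Lower quotas: Oakdale 1, Rivermont 2, Pinehurst 15, Claybrook 13, Stonebridge 14, Millford 10 (sum 55, leaving 2 seats).
Remainders in descending order: Oakdale 0.5546, Rivermont 0.5493, Claybrook 0.4703, Stonebridge 0.3571, Millford 0.0574, Pinehurst 0.0113.
The surplus seats go to Oakdale, Rivermont.
Stonebridge receives 14.

14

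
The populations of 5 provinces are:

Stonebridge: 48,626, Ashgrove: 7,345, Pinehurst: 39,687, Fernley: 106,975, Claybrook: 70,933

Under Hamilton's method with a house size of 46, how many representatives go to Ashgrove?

The standard divisor is 273566/46 ≈ 5947.087.
Standard quotas: Stonebridge 8.1764, Ashgrove 1.2351, Pinehurst 6.6734, Fernley 17.9878, Claybrook 11.9274.
Lower quotas: Stonebridge 8, Ashgrove 1, Pinehurst 6, Fernley 17, Claybrook 11 (sum 43, leaving 3 seats).
Remainders in descending order: Fernley 0.9878, Claybrook 0.9274, Pinehurst 0.6734, Ashgrove 0.2351, Stonebridge 0.1764.
The surplus seats go to Fernley, Claybrook, Pinehurst.
Ashgrove receives 1.

1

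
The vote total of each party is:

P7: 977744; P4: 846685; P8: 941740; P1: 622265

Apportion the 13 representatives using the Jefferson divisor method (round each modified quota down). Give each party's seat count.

Standard divisor 3388434/13 ≈ 260648.769; standard quotas: P7 3.751, P4 3.248, P8 3.613, P1 2.387.
Rounding down gives 3, 3, 3, 2 = 11 seats, so the divisor must be adjusted.
With modified divisor 223600: modified quotas P7 4.373, P4 3.787, P8 4.212, P1 2.783.
Rounding down: P7 4, P4 3, P8 4, P1 2 (total 13).

P7 4, P4 3, P8 4, P1 2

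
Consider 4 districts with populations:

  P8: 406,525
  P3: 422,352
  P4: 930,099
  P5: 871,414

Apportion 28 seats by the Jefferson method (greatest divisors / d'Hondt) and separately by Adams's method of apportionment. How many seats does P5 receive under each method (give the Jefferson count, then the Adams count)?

Jefferson: P8 4, P3 4, P4 10, P5 10.
Adams: P8 4, P3 5, P4 10, P5 9.
P5 gets 10 under Jefferson and 9 under Adams.

10 and 9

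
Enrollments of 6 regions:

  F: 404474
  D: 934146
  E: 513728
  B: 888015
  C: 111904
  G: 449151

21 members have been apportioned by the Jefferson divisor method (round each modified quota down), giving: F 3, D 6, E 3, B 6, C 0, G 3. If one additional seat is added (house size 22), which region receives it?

D

Priority for the next seat is population ÷ (current seats + 1).
Priorities: F 101118.500, D 133449.429, E 128432.000, B 126859.286, C 111904.000, G 112287.750.
Highest priority: D.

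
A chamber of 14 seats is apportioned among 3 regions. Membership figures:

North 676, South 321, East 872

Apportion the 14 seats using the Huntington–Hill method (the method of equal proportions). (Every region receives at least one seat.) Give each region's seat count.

North 5; South 2; East 7

With divisor 133: modified quotas North 5.083, South 2.414, East 6.556.
Geometric-mean thresholds: North √(5·6)=5.477, South √(2·3)=2.449, East √(6·7)=6.481.
Each quota rounded against its threshold gives North 5, South 2, East 7 (total 14).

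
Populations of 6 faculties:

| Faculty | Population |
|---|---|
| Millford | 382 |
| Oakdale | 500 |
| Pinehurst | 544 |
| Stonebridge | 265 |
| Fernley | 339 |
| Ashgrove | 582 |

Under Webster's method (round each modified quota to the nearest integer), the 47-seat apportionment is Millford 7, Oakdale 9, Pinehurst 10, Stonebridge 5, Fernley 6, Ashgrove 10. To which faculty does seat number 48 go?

Priority for the next seat is population ÷ (current seats + 0.5).
Priorities: Millford 50.933, Oakdale 52.632, Pinehurst 51.810, Stonebridge 48.182, Fernley 52.154, Ashgrove 55.429.
Highest priority: Ashgrove.

Ashgrove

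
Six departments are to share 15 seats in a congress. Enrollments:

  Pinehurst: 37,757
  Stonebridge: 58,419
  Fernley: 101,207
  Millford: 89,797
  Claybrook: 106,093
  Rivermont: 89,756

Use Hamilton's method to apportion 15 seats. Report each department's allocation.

The standard divisor is 483029/15 ≈ 32201.933.
Standard quotas: Pinehurst 1.1725, Stonebridge 1.8141, Fernley 3.1429, Millford 2.7886, Claybrook 3.2946, Rivermont 2.7873.
Lower quotas: Pinehurst 1, Stonebridge 1, Fernley 3, Millford 2, Claybrook 3, Rivermont 2 (sum 12, leaving 3 seats).
Remainders in descending order: Stonebridge 0.8141, Millford 0.7886, Rivermont 0.7873, Claybrook 0.2946, Pinehurst 0.1725, Fernley 0.1429.
The surplus seats go to Stonebridge, Millford, Rivermont.

Pinehurst 1, Stonebridge 2, Fernley 3, Millford 3, Claybrook 3, Rivermont 3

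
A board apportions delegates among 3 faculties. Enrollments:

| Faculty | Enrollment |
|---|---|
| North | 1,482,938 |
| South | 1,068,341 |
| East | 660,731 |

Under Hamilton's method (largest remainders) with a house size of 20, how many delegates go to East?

4

Total 3212010; standard divisor 3212010/20 ≈ 160600.5.
Standard quotas: North 9.2337, South 6.6522, East 4.1141.
Lower quotas: North 9, South 6, East 4 (sum 19, leaving 1 seat).
Remainders in descending order: South 0.6522, North 0.2337, East 0.1141.
The surplus seat goes to South.
East receives 4.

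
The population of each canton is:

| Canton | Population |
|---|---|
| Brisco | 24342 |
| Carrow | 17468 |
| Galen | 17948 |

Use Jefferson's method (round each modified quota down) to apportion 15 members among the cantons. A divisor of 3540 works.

Brisco 6, Carrow 4, Galen 5

With modified divisor 3540: modified quotas Brisco 6.876, Carrow 4.934, Galen 5.070.
Rounding down: Brisco 6, Carrow 4, Galen 5 (total 15).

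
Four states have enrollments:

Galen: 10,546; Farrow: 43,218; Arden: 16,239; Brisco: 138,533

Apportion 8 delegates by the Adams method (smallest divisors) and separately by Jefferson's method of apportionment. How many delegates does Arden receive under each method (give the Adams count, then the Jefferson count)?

1 and 0

Adams: Galen 1, Farrow 2, Arden 1, Brisco 4.
Jefferson: Galen 0, Farrow 2, Arden 0, Brisco 6.
Arden gets 1 under Adams and 0 under Jefferson.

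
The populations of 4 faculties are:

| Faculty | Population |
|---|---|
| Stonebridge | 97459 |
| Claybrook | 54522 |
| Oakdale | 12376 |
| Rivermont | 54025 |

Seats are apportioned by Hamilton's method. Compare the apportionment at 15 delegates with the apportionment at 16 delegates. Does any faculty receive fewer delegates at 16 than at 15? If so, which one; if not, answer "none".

none

At 15 seats: Stonebridge 6, Claybrook 4, Oakdale 1, Rivermont 4.
At 16 seats: Stonebridge 7, Claybrook 4, Oakdale 1, Rivermont 4.
No faculty's allocation decreased.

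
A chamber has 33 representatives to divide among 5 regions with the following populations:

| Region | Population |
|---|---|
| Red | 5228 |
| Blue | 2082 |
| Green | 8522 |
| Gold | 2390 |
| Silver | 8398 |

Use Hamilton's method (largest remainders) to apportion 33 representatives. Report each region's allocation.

Total 26620; standard divisor 26620/33 ≈ 806.667.
Standard quotas: Red 6.4810, Blue 2.5810, Green 10.5645, Gold 2.9628, Silver 10.4107.
Lower quotas: Red 6, Blue 2, Green 10, Gold 2, Silver 10 (sum 30, leaving 3 seats).
Remainders in descending order: Gold 0.9628, Blue 0.5810, Green 0.5645, Red 0.4810, Silver 0.4107.
The surplus seats go to Gold, Blue, Green.

Red=6, Blue=3, Green=11, Gold=3, Silver=10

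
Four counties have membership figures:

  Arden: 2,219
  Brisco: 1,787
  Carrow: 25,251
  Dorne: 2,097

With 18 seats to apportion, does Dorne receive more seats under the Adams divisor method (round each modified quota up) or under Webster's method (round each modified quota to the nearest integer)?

Adams: Arden 2, Brisco 1, Carrow 13, Dorne 2.
Webster: Arden 1, Brisco 1, Carrow 15, Dorne 1.
Dorne gets 2 under Adams and 1 under Webster.

Adams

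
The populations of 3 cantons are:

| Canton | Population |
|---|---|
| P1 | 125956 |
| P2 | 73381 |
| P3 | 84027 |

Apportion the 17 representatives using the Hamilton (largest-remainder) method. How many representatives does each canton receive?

P1 8, P2 4, P3 5

Total 283364; standard divisor 283364/17 ≈ 16668.471.
Standard quotas: P1 7.5565, P2 4.4024, P3 5.0411.
Lower quotas: P1 7, P2 4, P3 5 (sum 16, leaving 1 seat).
Remainders in descending order: P1 0.5565, P2 0.4024, P3 0.0411.
The surplus seat goes to P1.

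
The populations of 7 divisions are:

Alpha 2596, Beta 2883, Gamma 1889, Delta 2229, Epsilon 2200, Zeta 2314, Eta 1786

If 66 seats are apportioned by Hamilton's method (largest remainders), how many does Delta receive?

9

Standard divisor: 15897 ÷ 66 ≈ 240.864.
Standard quotas: Alpha 10.778, Beta 11.969, Gamma 7.843, Delta 9.254, Epsilon 9.134, Zeta 9.607, Eta 7.415.
Lower quotas: Alpha 10, Beta 11, Gamma 7, Delta 9, Epsilon 9, Zeta 9, Eta 7 (sum 62, leaving 4 seats).
Remainders in descending order: Beta 0.969, Gamma 0.843, Alpha 0.778, Zeta 0.607, Eta 0.415, Delta 0.254, Epsilon 0.134.
Largest remainders: Beta, Gamma, Alpha, Zeta receive the extra seats.
Delta receives 9.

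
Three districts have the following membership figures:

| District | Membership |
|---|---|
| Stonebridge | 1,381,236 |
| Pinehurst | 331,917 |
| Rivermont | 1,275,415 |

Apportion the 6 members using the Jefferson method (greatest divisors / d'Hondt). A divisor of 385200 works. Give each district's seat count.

Stonebridge 3; Pinehurst 0; Rivermont 3

With modified divisor 385200: modified quotas Stonebridge 3.586, Pinehurst 0.862, Rivermont 3.311.
Rounding down: Stonebridge 3, Pinehurst 0, Rivermont 3 (total 6).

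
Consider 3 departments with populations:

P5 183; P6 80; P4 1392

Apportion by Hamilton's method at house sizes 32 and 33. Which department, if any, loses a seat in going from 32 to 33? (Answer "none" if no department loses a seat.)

At 32 seats: P5 3, P6 2, P4 27.
At 33 seats: P5 4, P6 1, P4 28.
P6 drops from 2 to 1.

P6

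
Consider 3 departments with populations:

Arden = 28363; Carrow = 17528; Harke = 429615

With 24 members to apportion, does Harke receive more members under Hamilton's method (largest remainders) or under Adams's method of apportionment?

Hamilton

Hamilton: Arden 1, Carrow 1, Harke 22.
Adams: Arden 2, Carrow 1, Harke 21.
Harke gets 22 under Hamilton and 21 under Adams.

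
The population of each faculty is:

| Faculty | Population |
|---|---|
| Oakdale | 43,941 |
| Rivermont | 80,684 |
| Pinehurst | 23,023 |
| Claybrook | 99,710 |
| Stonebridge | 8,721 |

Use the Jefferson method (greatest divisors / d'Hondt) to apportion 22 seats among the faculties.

Oakdale: 4; Rivermont: 7; Pinehurst: 2; Claybrook: 9; Stonebridge: 0

Standard divisor 256079/22 ≈ 11639.955; standard quotas: Oakdale 3.775, Rivermont 6.932, Pinehurst 1.978, Claybrook 8.566, Stonebridge 0.749.
Rounding down gives 3, 6, 1, 8, 0 = 18 seats, so the divisor must be adjusted.
With modified divisor 10500: modified quotas Oakdale 4.185, Rivermont 7.684, Pinehurst 2.193, Claybrook 9.496, Stonebridge 0.831.
Rounding down: Oakdale 4, Rivermont 7, Pinehurst 2, Claybrook 9, Stonebridge 0 (total 22).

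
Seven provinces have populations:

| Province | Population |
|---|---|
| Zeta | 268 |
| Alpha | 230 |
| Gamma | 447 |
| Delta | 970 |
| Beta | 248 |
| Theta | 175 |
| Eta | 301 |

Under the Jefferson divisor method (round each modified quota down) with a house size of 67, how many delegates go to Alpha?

Standard divisor 2639/67 ≈ 39.388; standard quotas: Zeta 6.804, Alpha 5.839, Gamma 11.349, Delta 24.627, Beta 6.296, Theta 4.443, Eta 7.642.
Rounding down gives 6, 5, 11, 24, 6, 4, 7 = 63 seats, so the divisor must be adjusted.
With modified divisor 37.5: modified quotas Zeta 7.147, Alpha 6.133, Gamma 11.920, Delta 25.867, Beta 6.613, Theta 4.667, Eta 8.027.
Rounding down: Zeta 7, Alpha 6, Gamma 11, Delta 25, Beta 6, Theta 4, Eta 8 (total 67).
Alpha receives 6.

6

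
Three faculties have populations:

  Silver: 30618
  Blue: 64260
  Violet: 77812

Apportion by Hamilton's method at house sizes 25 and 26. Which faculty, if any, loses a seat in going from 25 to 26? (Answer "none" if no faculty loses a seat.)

At 25 seats: Silver 5, Blue 9, Violet 11.
At 26 seats: Silver 4, Blue 10, Violet 12.
Silver drops from 5 to 4.

Silver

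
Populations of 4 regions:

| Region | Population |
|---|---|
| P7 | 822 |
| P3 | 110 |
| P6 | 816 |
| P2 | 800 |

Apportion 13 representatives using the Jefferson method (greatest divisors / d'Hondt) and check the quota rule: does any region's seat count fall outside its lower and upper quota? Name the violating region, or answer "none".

Standard quotas: P7 4.194, P3 0.561, P6 4.163, P2 4.082.
Jefferson allocation: P7 5, P3 0, P6 4, P2 4.
Every allocation lies between the lower and upper quota.

none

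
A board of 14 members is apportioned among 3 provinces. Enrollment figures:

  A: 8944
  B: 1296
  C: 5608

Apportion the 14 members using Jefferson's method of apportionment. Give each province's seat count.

A: 8; B: 1; C: 5

Standard divisor 15848/14 ≈ 1132; standard quotas: A 7.901, B 1.145, C 4.954.
Rounding down gives 7, 1, 4 = 12 seats, so the divisor must be adjusted.
With modified divisor 1100: modified quotas A 8.131, B 1.178, C 5.098.
Rounding down: A 8, B 1, C 5 (total 14).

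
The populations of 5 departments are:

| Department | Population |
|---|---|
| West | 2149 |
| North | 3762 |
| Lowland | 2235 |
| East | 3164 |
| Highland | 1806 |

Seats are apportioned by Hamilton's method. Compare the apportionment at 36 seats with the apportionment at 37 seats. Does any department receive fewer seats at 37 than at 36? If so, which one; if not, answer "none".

none

At 36 seats: West 6, North 10, Lowland 6, East 9, Highland 5.
At 37 seats: West 6, North 11, Lowland 6, East 9, Highland 5.
No department's allocation decreased.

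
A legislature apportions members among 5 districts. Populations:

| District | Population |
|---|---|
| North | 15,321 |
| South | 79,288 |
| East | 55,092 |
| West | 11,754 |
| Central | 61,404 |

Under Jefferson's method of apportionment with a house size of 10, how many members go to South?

4

Standard divisor 222859/10 ≈ 22285.9; standard quotas: North 0.687, South 3.558, East 2.472, West 0.527, Central 2.755.
Rounding down gives 0, 3, 2, 0, 2 = 7 seats, so the divisor must be adjusted.
With modified divisor 17100: modified quotas North 0.896, South 4.637, East 3.222, West 0.687, Central 3.591.
Rounding down: North 0, South 4, East 3, West 0, Central 3 (total 10).
South receives 4.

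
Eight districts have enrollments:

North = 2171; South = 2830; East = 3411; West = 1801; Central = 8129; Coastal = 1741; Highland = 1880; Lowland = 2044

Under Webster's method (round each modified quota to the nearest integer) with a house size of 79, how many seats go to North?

Standard divisor 24007/79 ≈ 303.886; standard quotas: North 7.144, South 9.313, East 11.225, West 5.927, Central 26.750, Coastal 5.729, Highland 6.187, Lowland 6.726.
Rounding to the nearest integer gives North 7, South 9, East 11, West 6, Central 27, Coastal 6, Highland 6, Lowland 7 — total 79, matching the house size, so no adjustment is needed.
North receives 7.

7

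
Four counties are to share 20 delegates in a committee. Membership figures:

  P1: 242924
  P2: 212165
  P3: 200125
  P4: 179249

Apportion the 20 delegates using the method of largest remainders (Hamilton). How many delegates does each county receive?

P1: 6, P2: 5, P3: 5, P4: 4

The standard divisor is 834463/20 ≈ 41723.15.
Standard quotas: P1 5.8223, P2 5.0851, P3 4.7965, P4 4.2962.
Lower quotas: P1 5, P2 5, P3 4, P4 4 (sum 18, leaving 2 seats).
Remainders in descending order: P1 0.8223, P3 0.7965, P4 0.2962, P2 0.0851.
The surplus seats go to P1, P3.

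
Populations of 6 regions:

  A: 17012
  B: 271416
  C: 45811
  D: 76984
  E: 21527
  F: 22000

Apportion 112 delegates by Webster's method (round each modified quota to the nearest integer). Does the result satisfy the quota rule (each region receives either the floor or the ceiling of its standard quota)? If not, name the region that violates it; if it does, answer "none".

B

Standard quotas: A 4.190, B 66.847, C 11.283, D 18.960, E 5.302, F 5.418.
Webster allocation: A 4, B 68, C 11, D 19, E 5, F 5.
B has quota 66.847 (lower 66, upper 67) but receives 68 — outside the quota interval.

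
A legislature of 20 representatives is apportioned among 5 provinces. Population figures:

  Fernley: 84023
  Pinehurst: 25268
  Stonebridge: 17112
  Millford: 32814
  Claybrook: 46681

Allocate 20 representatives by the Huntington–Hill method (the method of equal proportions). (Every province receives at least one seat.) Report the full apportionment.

With divisor 10377: modified quotas Fernley 8.097, Pinehurst 2.435, Stonebridge 1.649, Millford 3.162, Claybrook 4.499.
Geometric-mean thresholds: Fernley √(8·9)=8.485, Pinehurst √(2·3)=2.449, Stonebridge √(1·2)=1.414, Millford √(3·4)=3.464, Claybrook √(4·5)=4.472.
Each quota rounded against its threshold gives Fernley 8, Pinehurst 2, Stonebridge 2, Millford 3, Claybrook 5 (total 20).

Fernley 8, Pinehurst 2, Stonebridge 2, Millford 3, Claybrook 5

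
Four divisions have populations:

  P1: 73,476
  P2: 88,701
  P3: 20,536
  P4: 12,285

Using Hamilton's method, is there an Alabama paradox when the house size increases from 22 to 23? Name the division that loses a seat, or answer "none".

P4

At 22 seats: P1 8, P2 10, P3 2, P4 2.
At 23 seats: P1 9, P2 11, P3 2, P4 1.
P4 drops from 2 to 1.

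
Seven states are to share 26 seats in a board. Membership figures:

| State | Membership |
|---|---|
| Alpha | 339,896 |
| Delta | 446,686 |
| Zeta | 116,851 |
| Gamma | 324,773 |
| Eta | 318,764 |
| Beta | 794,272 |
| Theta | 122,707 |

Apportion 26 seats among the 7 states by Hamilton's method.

Total 2463949; standard divisor 2463949/26 ≈ 94767.269.
Standard quotas: Alpha 3.5866, Delta 4.7135, Zeta 1.2330, Gamma 3.4271, Eta 3.3637, Beta 8.3813, Theta 1.2948.
Lower quotas: Alpha 3, Delta 4, Zeta 1, Gamma 3, Eta 3, Beta 8, Theta 1 (sum 23, leaving 3 seats).
Remainders in descending order: Delta 0.7135, Alpha 0.5866, Gamma 0.4271, Beta 0.3813, Eta 0.3637, Theta 0.2948, Zeta 0.2330.
Largest remainders: Delta, Alpha, Gamma receive the extra seats.

Alpha 4, Delta 5, Zeta 1, Gamma 4, Eta 3, Beta 8, Theta 1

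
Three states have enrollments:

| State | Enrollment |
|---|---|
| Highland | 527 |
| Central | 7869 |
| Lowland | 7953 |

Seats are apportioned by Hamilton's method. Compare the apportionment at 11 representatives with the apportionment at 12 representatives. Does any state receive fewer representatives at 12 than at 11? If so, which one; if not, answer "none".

At 11 seats: Highland 1, Central 5, Lowland 5.
At 12 seats: Highland 0, Central 6, Lowland 6.
Highland drops from 1 to 0.

Highland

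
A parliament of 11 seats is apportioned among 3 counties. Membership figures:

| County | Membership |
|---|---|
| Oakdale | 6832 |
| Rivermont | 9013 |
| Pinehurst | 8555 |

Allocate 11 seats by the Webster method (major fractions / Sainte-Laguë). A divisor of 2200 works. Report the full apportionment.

With modified divisor 2200: modified quotas Oakdale 3.105, Rivermont 4.097, Pinehurst 3.889.
Rounding to the nearest integer: Oakdale 3, Rivermont 4, Pinehurst 4 (total 11).

Oakdale=3, Rivermont=4, Pinehurst=4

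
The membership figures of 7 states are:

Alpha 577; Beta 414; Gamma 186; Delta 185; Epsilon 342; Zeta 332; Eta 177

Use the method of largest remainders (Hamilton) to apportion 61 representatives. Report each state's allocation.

Alpha: 16, Beta: 11, Gamma: 5, Delta: 5, Epsilon: 10, Zeta: 9, Eta: 5

Standard divisor: 2213 ÷ 61 ≈ 36.279.
Standard quotas: Alpha 15.905, Beta 11.412, Gamma 5.127, Delta 5.099, Epsilon 9.427, Zeta 9.151, Eta 4.879.
Lower quotas: Alpha 15, Beta 11, Gamma 5, Delta 5, Epsilon 9, Zeta 9, Eta 4 (sum 58, leaving 3 seats).
Remainders in descending order: Alpha 0.905, Eta 0.879, Epsilon 0.427, Beta 0.412, Zeta 0.151, Gamma 0.127, Delta 0.099.
Largest remainders: Alpha, Eta, Epsilon receive the extra seats.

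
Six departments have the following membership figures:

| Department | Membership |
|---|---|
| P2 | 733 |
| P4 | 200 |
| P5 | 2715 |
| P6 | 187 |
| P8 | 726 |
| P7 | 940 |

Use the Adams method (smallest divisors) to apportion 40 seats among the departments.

Standard divisor 5501/40 ≈ 137.525; standard quotas: P2 5.330, P4 1.454, P5 19.742, P6 1.360, P8 5.279, P7 6.835.
Rounding up gives 6, 2, 20, 2, 6, 7 = 43 seats, so the divisor must be adjusted.
With modified divisor 150: modified quotas P2 4.887, P4 1.333, P5 18.100, P6 1.247, P8 4.840, P7 6.267.
Rounding up: P2 5, P4 2, P5 19, P6 2, P8 5, P7 7 (total 40).

P2 5, P4 2, P5 19, P6 2, P8 5, P7 7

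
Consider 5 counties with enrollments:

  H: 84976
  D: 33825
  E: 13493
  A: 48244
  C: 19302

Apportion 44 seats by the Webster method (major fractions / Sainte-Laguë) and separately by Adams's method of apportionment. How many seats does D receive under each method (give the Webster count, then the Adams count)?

7 and 8

Webster: H 19, D 7, E 3, A 11, C 4.
Adams: H 18, D 8, E 3, A 10, C 5.
D gets 7 under Webster and 8 under Adams.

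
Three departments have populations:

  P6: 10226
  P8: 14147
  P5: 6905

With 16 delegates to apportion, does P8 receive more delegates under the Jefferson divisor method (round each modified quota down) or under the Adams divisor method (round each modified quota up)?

Jefferson

Jefferson: P6 5, P8 8, P5 3.
Adams: P6 5, P8 7, P5 4.
P8 gets 8 under Jefferson and 7 under Adams.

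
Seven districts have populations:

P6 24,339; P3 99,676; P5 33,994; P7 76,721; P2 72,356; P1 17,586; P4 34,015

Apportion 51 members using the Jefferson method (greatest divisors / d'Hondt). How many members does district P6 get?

Standard divisor 358687/51 ≈ 7033.078; standard quotas: P6 3.461, P3 14.172, P5 4.833, P7 10.909, P2 10.288, P1 2.500, P4 4.836.
Rounding down gives 3, 14, 4, 10, 10, 2, 4 = 47 seats, so the divisor must be adjusted.
With modified divisor 6600: modified quotas P6 3.688, P3 15.102, P5 5.151, P7 11.624, P2 10.963, P1 2.665, P4 5.154.
Rounding down: P6 3, P3 15, P5 5, P7 11, P2 10, P1 2, P4 5 (total 51).
P6 receives 3.

3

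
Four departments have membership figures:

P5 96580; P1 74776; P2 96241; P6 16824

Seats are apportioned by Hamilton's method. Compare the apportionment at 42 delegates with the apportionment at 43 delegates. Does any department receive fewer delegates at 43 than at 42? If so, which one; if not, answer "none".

P6

At 42 seats: P5 14, P1 11, P2 14, P6 3.
At 43 seats: P5 15, P1 11, P2 15, P6 2.
P6 drops from 3 to 2.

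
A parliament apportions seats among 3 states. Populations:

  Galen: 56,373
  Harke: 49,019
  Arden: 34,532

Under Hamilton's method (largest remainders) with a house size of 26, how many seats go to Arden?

6

The standard divisor is 139924/26 ≈ 5381.692.
Standard quotas: Galen 10.4750, Harke 9.1085, Arden 6.4166.
Lower quotas: Galen 10, Harke 9, Arden 6 (sum 25, leaving 1 seat).
Remainders in descending order: Galen 0.4750, Arden 0.4166, Harke 0.1085.
The surplus seat goes to Galen.
Arden receives 6.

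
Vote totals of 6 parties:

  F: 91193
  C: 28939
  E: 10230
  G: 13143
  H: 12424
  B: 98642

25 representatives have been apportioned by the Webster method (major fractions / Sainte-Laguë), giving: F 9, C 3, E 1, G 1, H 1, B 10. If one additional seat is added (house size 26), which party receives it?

F

Priority for the next seat is population ÷ (current seats + 0.5).
Priorities: F 9599.263, C 8268.286, E 6820.000, G 8762.000, H 8282.667, B 9394.476.
Highest priority: F.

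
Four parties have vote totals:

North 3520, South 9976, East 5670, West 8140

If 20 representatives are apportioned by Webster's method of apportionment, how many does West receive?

Standard divisor 27306/20 ≈ 1365.3; standard quotas: North 2.578, South 7.307, East 4.153, West 5.962.
Rounding to the nearest integer gives North 3, South 7, East 4, West 6 — total 20, matching the house size, so no adjustment is needed.
West receives 6.

6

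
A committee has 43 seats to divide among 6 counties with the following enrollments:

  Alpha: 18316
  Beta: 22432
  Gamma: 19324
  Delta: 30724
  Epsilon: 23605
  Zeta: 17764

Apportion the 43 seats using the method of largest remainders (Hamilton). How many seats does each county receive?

The standard divisor is 132165/43 ≈ 3073.605.
Standard quotas: Alpha 5.9591, Beta 7.2983, Gamma 6.2871, Delta 9.9961, Epsilon 7.6799, Zeta 5.7795.
Lower quotas: Alpha 5, Beta 7, Gamma 6, Delta 9, Epsilon 7, Zeta 5 (sum 39, leaving 4 seats).
Remainders in descending order: Delta 0.9961, Alpha 0.9591, Zeta 0.7795, Epsilon 0.6799, Beta 0.2983, Gamma 0.2871.
The surplus seats go to Delta, Alpha, Zeta, Epsilon.

Alpha 6; Beta 7; Gamma 6; Delta 10; Epsilon 8; Zeta 6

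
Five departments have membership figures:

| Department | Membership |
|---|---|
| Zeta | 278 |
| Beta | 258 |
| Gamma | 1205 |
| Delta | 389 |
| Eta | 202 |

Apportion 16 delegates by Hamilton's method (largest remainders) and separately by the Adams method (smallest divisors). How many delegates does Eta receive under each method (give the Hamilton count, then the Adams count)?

1 and 2

Hamilton: Zeta 2, Beta 2, Gamma 8, Delta 3, Eta 1.
Adams: Zeta 2, Beta 2, Gamma 7, Delta 3, Eta 2.
Eta gets 1 under Hamilton and 2 under Adams.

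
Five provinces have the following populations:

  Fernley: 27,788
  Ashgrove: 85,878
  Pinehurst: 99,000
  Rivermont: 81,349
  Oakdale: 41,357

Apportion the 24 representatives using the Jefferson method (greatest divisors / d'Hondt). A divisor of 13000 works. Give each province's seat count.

With modified divisor 13000: modified quotas Fernley 2.138, Ashgrove 6.606, Pinehurst 7.615, Rivermont 6.258, Oakdale 3.181.
Rounding down: Fernley 2, Ashgrove 6, Pinehurst 7, Rivermont 6, Oakdale 3 (total 24).

Fernley=2, Ashgrove=6, Pinehurst=7, Rivermont=6, Oakdale=3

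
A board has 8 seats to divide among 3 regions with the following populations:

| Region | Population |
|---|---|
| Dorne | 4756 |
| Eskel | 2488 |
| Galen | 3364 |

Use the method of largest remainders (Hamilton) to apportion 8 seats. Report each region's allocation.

Dorne: 4, Eskel: 2, Galen: 2

Total 10608; standard divisor 10608/8 = 1326.
Standard quotas: Dorne 3.587, Eskel 1.876, Galen 2.537.
Lower quotas: Dorne 3, Eskel 1, Galen 2 (sum 6, leaving 2 seats).
Remainders in descending order: Eskel 0.876, Dorne 0.587, Galen 0.537.
Largest remainders: Eskel, Dorne receive the extra seats.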